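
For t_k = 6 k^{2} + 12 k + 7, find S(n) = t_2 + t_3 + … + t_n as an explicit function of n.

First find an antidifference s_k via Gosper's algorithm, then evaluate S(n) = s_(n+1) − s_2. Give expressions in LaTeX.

S(n) = 2 n^{3} + 9 n^{2} + 14 n - 25

Ratio r(k) = (6*k**2 + 24*k + 25)/(6*k**2 + 12*k + 7).
Take A(k)=1, B(k)=1, C(k)=k**2 + 2*k + 7/6.
Set up (1)·f(k+1) − (1)·f(k) − (k**2 + 2*k + 7/6) = 0.
From deg A=0, deg B=0, deg C=2: d=3.
Solving with deg f ≤ 3: f(k) = k*(2*k**2 + 3*k + 2)/6.
Get s_k = R·t_k = k*(2*k**2 + 3*k + 2) with R(k) = B(k−1)f(k)/C(k) = k*(2*k**2 + 3*k + 2)/(6*k**2 + 12*k + 7).
Verify: 6*k**2 + 12*k + 7 matches t_k.
s_(n+1) = 2*n**3 + 9*n**2 + 14*n + 7 and s_(2) = 32, so S(n) = 2*n**3 + 9*n**2 + 14*n - 25.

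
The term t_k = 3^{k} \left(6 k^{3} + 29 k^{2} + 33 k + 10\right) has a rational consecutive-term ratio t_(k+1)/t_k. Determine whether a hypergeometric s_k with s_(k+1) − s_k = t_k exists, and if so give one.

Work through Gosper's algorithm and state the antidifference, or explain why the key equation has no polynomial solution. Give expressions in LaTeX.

t_(k+1)/t_k = 3*(6*k**3 + 47*k**2 + 109*k + 78)/(6*k**3 + 29*k**2 + 33*k + 10).
So A=3 and B=1, with C=k**3 + 29*k**2/6 + 11*k/2 + 5/3.
f must satisfy (3)·f(k+1) − (1)·f(k) = k**3 + 29*k**2/6 + 11*k/2 + 5/3.
d = 3 from the (0,0,3) case.
Coefficient equations give f(k) = (3*k**3 + k**2 - 1)/6.
R(k) = B(k−1)·f(k)/C(k) = (3*k**3 + k**2 - 1)/((k + 1)*(2*k + 1)*(3*k + 10)); s_k = R·t_k = 3**k*(3*k**3 + k**2 - 1).
s_(k+1) − s_k = 3**k*(6*k**3 + 29*k**2 + 33*k + 10) = t_k.

s_k = 3^{k} \left(3 k^{3} + k^{2} - 1\right)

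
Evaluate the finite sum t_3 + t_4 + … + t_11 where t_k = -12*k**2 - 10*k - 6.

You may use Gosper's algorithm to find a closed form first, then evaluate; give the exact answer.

Σ = -6696

Step 1: r(k) = (6*k**2 + 17*k + 14)/(6*k**2 + 5*k + 3).
A = 1, B = 1, C = k**2 + 5*k/6 + 1/2.
Solve (1)·f(k+1) − (1)·f(k) = k**2 + 5*k/6 + 1/2.
d = 3 from the (0,0,2) case.
Solve for f: f(k) = k*(4*k**2 - k + 3)/12 (degree 3 ≤ 3).
Get s_k = R·t_k = k*(-4*k**2 + k - 3) with R(k) = B(k−1)f(k)/C(k) = k*(4*k**2 - k + 3)/(2*(6*k**2 + 5*k + 3)).
Check: Δs_k = -12*k**2 - 10*k - 6. ✓
Sum = s_(12) − s_(3); s_(12) = -6804, s_(3) = -108 ⇒ -6696.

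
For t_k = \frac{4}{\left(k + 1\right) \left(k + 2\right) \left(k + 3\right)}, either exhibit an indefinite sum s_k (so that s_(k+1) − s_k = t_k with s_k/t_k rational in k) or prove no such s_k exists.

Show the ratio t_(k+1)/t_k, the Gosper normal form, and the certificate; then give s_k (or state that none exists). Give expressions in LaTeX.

s_k = \frac{k \left(k + 3\right)}{\left(k + 1\right) \left(k + 2\right)}

Ratio r(k) = (k + 1)/(k + 4).
Take A(k)=k + 1, B(k)=k + 4, C(k)=1.
Need (k + 1)·f(k+1) − (k + 3)·f(k) = 1.
Bound: deg f ≤ 2.
A polynomial solution: f(k) = k*(k + 3)/4.
R(k) = B(k−1)·f(k)/C(k) = k*(k + 3)**2/4; s_k = R·t_k = k*(k + 3)/((k + 1)*(k + 2)).
Verify: 4/(k**3 + 6*k**2 + 11*k + 6) matches t_k.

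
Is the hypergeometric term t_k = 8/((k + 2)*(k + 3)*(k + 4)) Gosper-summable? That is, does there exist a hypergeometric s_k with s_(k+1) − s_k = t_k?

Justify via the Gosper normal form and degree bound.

Compute t_(k+1)/t_k: get (k + 2)/(k + 5).
Normal form (A,B,C) = (k + 2, k + 5, 1).
Set up (k + 2)·f(k+1) − (k + 4)·f(k) − (1) = 0.
d = 2 from the (1,1,0) case.
A polynomial solution: f(k) = k*(k + 5)/12.
Get s_k = R·t_k = 2*k*(k + 5)/(3*(k + 2)*(k + 3)) with R(k) = B(k−1)f(k)/C(k) = k*(k + 4)*(k + 5)/12.
Check: Δs_k = 8/(k**3 + 9*k**2 + 26*k + 24). ✓

Yes. s_k = 2*k*(k + 5)/(3*(k + 2)*(k + 3)).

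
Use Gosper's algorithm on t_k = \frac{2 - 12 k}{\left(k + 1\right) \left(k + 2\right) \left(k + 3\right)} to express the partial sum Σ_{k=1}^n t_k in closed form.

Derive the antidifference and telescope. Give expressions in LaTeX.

Step 1: r(k) = (k + 1)*(6*k + 5)/((k + 4)*(6*k - 1)).
So A=k + 1 and B=k + 4, with C=k - 1/6.
Solve (k + 1)·f(k+1) − (k + 3)·f(k) = k - 1/6.
d = 2 from the (1,1,1) case.
Solve for f: f(k) = k*(5*k - 9)/24 (degree 2 ≤ 2).
R(k) = B(k−1)·f(k)/C(k) = k*(k + 3)*(5*k - 9)/(4*(6*k - 1)); s_k = R·t_k = -k*(5*k - 9)/(2*(k + 1)*(k + 2)).
Check: Δs_k = 2*(1 - 6*k)/(k**3 + 6*k**2 + 11*k + 6). ✓
Evaluate: s_(n+1) = (-5*n**2 - n + 4)/(2*(n**2 + 5*n + 6)); subtract s_(1) = 1/3 ⇒ S(n) = n*(-17*n - 13)/(6*(n**2 + 5*n + 6)).

S(n) = \frac{n \left(- 17 n - 13\right)}{6 \left(n^{2} + 5 n + 6\right)}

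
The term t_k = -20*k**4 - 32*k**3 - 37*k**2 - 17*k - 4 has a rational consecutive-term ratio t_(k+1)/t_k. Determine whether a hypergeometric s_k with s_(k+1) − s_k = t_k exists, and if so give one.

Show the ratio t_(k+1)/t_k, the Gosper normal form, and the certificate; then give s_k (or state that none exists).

s_k = k*(-4*k**4 + 2*k**3 - 3*k**2 + 2*k - 1)

Step 1: r(k) = (20*k**4 + 112*k**3 + 253*k**2 + 267*k + 110)/(20*k**4 + 32*k**3 + 37*k**2 + 17*k + 4).
So A=1 and B=1, with C=k**4 + 8*k**3/5 + 37*k**2/20 + 17*k/20 + 1/5.
Need (1)·f(k+1) − (1)·f(k) = k**4 + 8*k**3/5 + 37*k**2/20 + 17*k/20 + 1/5.
From deg A=0, deg B=0, deg C=4: d=5.
Match coefficients ⇒ f(k) = k*(4*k**4 - 2*k**3 + 3*k**2 - 2*k + 1)/20.
So s_k = (B(k−1)f/C)·t_k = (k*(4*k**4 - 2*k**3 + 3*k**2 - 2*k + 1)/(20*k**4 + 32*k**3 + 37*k**2 + 17*k + 4))·t_k = k*(-4*k**4 + 2*k**3 - 3*k**2 + 2*k - 1).
Verify: -20*k**4 - 32*k**3 - 37*k**2 - 17*k - 4 matches t_k.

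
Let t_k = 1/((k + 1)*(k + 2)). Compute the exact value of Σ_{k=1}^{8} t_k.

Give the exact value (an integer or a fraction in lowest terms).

The ratio is (k + 1)/(k + 3).
Factor: A=k + 1; B=k + 3; C=1.
Key eq: (k + 1)·f(k+1) = (k + 2)·f(k) + (1).
d = 1 from the (1,1,0) case.
Match coefficients ⇒ f(k) = k.
Certificate R = B(k−1)f/C = k*(k + 2) gives s_k = k/(k + 1).
Δs = 1/(k**2 + 3*k + 2), as required.
Σ_(k=1)^(8) t_k = s_(9) − s_(1) = 9/10 − (1/2) = 2/5.

Σ = 2/5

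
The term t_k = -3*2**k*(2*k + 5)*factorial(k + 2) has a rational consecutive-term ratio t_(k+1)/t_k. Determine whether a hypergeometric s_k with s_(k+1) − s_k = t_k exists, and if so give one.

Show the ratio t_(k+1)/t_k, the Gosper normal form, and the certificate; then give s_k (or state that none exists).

Ratio r(k) = 2*(k + 3)*(2*k + 7)/(2*k + 5).
Factor: A=2*k + 6; B=1; C=k + 5/2.
Set up (2*k + 6)·f(k+1) − (1)·f(k) − (k + 5/2) = 0.
Bound: deg f ≤ 0.
A polynomial solution: f(k) = 1/2.
Then R = B(k−1)f/C = 1/(2*k + 5), so s_k = R(k)·t_k = -3*2**k*factorial(k + 2).
Δs = -3*2**k*(2*k + 5)*factorial(k + 2), as required.

s_k = -3*2**k*factorial(k + 2)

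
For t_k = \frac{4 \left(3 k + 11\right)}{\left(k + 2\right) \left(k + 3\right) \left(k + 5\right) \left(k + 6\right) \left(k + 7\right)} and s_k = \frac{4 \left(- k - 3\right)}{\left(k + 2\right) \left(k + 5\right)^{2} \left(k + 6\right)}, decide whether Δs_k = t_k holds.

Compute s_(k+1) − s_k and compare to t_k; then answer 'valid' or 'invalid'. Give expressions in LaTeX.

Invalid: residual \frac{32 \left(- k^{2} - 9 k - 19\right)}{k^{7} + 34 k^{6} + 486 k^{5} + 3776 k^{4} + 17165 k^{3} + 45462 k^{2} + 64620 k + 37800} ≠ 0.

s_(k+1) = 4*(-k - 4)/((k + 3)*(k + 6)**2*(k + 7))
s_(k+1) − s_k = 4*(-(k + 2)*(k + 4)*(k + 5)**2 + (k + 3)**2*(k + 6)*(k + 7))/((k + 2)*(k + 3)*(k + 5)**2*(k + 6)**2*(k + 7))
(s_(k+1) − s_k) − t_k = 32*(-k**2 - 9*k - 19)/(k**7 + 34*k**6 + 486*k**5 + 3776*k**4 + 17165*k**3 + 45462*k**2 + 64620*k + 37800)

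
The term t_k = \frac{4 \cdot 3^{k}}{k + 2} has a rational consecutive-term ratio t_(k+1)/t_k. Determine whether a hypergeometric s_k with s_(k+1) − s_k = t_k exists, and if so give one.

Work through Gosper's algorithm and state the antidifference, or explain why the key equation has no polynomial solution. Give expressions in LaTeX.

none (Gosper's algorithm certifies no s_k)

Step 1: r(k) = 3*(k + 2)/(k + 3).
So A=3*k + 6 and B=k + 3, with C=1.
Key eq: (3*k + 6)·f(k+1) = (k + 2)·f(k) + (1).
Degrees (1,1,0) ⇒ d ≤ -1.
Negative degree bound (-1): no f exists, t_k not Gosper-summable.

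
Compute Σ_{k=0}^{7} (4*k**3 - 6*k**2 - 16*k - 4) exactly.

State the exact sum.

Σ = 1816

r(k) = (2*k**3 + 3*k**2 - 8*k - 11)/(2*k**3 - 3*k**2 - 8*k - 2) after simplifying.
So A=1 and B=1, with C=k**3 - 3*k**2/2 - 4*k - 1.
f must satisfy (1)·f(k+1) − (1)·f(k) = k**3 - 3*k**2/2 - 4*k - 1.
Bound: deg f ≤ 4.
Coefficient equations give f(k) = k*(k**3 - 4*k**2 - 4*k + 3)/4.
So s_k = (B(k−1)f/C)·t_k = (k*(k**3 - 4*k**2 - 4*k + 3)/(2*(2*k**3 - 3*k**2 - 8*k - 2)))·t_k = k*(k**3 - 4*k**2 - 4*k + 3).
Verify: 4*k**3 - 6*k**2 - 16*k - 4 matches t_k.
Evaluate s at k=8 and k=0: 1816 and 0; difference 1816.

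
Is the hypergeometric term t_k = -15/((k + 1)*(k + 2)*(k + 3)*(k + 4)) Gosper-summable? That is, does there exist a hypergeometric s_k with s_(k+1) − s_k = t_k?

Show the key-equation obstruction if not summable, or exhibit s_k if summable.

r(k) = (k + 1)/(k + 5) after simplifying.
A = k + 1, B = k + 5, C = 1.
Set up (k + 1)·f(k+1) − (k + 4)·f(k) − (1) = 0.
Degrees (1,1,0) ⇒ d ≤ 3.
Match coefficients ⇒ f(k) = k*(k**2 + 6*k + 11)/18.
Certificate R = B(k−1)f/C = k*(k + 4)*(k**2 + 6*k + 11)/18 gives s_k = 5*k*(-k**2 - 6*k - 11)/(6*(k + 1)*(k + 2)*(k + 3)).
Verify: -15/(k**4 + 10*k**3 + 35*k**2 + 50*k + 24) matches t_k.

Yes. s_k = 5*k*(-k**2 - 6*k - 11)/(6*(k + 1)*(k + 2)*(k + 3)).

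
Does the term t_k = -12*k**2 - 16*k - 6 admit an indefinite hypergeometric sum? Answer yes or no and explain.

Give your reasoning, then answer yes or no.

Yes. s_k = k**2*(-4*k - 2).

Compute t_(k+1)/t_k: get (6*k**2 + 20*k + 17)/(6*k**2 + 8*k + 3).
Factor: A=1; B=1; C=k**2 + 4*k/3 + 1/2.
Key eq: (1)·f(k+1) = (1)·f(k) + (k**2 + 4*k/3 + 1/2).
deg f ≤ 3 (via 0,0,2).
Coefficient equations give f(k) = k**2*(2*k + 1)/6.
So s_k = (B(k−1)f/C)·t_k = (k**2*(2*k + 1)/(6*k**2 + 8*k + 3))·t_k = k**2*(-4*k - 2).
Check: Δs_k = -12*k**2 - 16*k - 6. ✓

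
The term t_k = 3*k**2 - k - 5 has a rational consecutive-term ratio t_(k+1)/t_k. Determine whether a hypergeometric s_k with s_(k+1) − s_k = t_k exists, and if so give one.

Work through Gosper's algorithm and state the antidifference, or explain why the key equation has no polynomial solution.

s_k = k*(k**2 - 2*k - 4)

Step 1: r(k) = (k - 3*(k + 1)**2 + 6)/(-3*k**2 + k + 5).
Factor: A=1; B=1; C=k**2 - k/3 - 5/3.
Need (1)·f(k+1) − (1)·f(k) = k**2 - k/3 - 5/3.
From deg A=0, deg B=0, deg C=2: d=3.
Solving with deg f ≤ 3: f(k) = k*(k**2 - 2*k - 4)/3.
Certificate R = B(k−1)f/C = k*(k**2 - 2*k - 4)/(3*k**2 - k - 5) gives s_k = k*(k**2 - 2*k - 4).
Δs = 3*k**2 - k - 5, as required.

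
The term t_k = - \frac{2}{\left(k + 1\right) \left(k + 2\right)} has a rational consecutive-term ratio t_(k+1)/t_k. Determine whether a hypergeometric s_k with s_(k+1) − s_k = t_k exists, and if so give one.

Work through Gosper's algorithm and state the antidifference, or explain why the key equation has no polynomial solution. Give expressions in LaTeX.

The ratio is (k + 1)/(k + 3).
So A=k + 1 and B=k + 3, with C=1.
Solve (k + 1)·f(k+1) − (k + 2)·f(k) = 1.
d = 1 from the (1,1,0) case.
Coefficient equations give f(k) = k.
So s_k = (B(k−1)f/C)·t_k = (k*(k + 2))·t_k = -2*k/(k + 1).
Verify: -2/(k**2 + 3*k + 2) matches t_k.

s_k = - \frac{2 k}{k + 1}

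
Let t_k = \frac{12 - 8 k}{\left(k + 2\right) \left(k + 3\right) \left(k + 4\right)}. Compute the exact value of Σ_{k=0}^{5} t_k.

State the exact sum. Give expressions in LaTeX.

r(k) = (k + 2)*(2*k - 1)/((k + 5)*(2*k - 3)) after simplifying.
A = k + 2, B = k + 5, C = k - 3/2.
f must satisfy (k + 2)·f(k+1) − (k + 4)·f(k) = k - 3/2.
deg f ≤ 2 (via 1,1,1).
Coefficient equations give f(k) = k*(k - 19)/24.
So s_k = (B(k−1)f/C)·t_k = (k*(k - 19)*(k + 4)/(12*(2*k - 3)))·t_k = -k*(k - 19)/(3*(k + 2)*(k + 3)).
Δs = 4*(3 - 2*k)/(k**3 + 9*k**2 + 26*k + 24), as required.
Evaluate s at k=6 and k=0: 13/36 and 0; difference 13/36.

Σ = 13/36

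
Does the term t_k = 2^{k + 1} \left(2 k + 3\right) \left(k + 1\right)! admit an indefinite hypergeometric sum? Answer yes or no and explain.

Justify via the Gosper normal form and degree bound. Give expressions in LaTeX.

Yes. s_k = 2^{k + 1} \left(k + 1\right)!.

Step 1: r(k) = 2*(k + 2)*(2*k + 5)/(2*k + 3).
Factor: A=2*k + 4; B=1; C=k + 3/2.
Key eq: (2*k + 4)·f(k+1) = (1)·f(k) + (k + 3/2).
deg f ≤ 0 (via 1,0,1).
Solve for f: f(k) = 1/2 (degree 0 ≤ 0).
Certificate R = B(k−1)f/C = 1/(2*k + 3) gives s_k = 2**(k + 1)*factorial(k + 1).
Verify: 2**(k + 1)*(2*k + 3)*factorial(k + 1) matches t_k.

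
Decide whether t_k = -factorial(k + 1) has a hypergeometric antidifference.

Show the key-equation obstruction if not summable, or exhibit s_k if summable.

t_(k+1)/t_k = k + 2.
Normal form (A,B,C) = (k + 2, 1, 1).
Set up (k + 2)·f(k+1) − (1)·f(k) − (1) = 0.
d = -1 from the (1,0,0) case.
deg f ≤ -1 is impossible — no certificate.

No; the degree bound rules out any f.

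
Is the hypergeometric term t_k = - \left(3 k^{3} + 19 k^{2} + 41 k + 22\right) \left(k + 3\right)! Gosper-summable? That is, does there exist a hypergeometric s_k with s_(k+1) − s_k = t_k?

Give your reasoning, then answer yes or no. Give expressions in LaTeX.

Ratio r(k) = (3*k**4 + 40*k**3 + 200*k**2 + 437*k + 340)/(3*k**3 + 19*k**2 + 41*k + 22).
A = k + 4, B = 1, C = k**3 + 19*k**2/3 + 41*k/3 + 22/3.
f must satisfy (k + 4)·f(k+1) − (1)·f(k) = k**3 + 19*k**2/3 + 41*k/3 + 22/3.
Degrees (1,0,3) ⇒ d ≤ 2.
A polynomial solution: f(k) = (3*k**2 + 4*k - 2)/3.
So s_k = (B(k−1)f/C)·t_k = ((3*k**2 + 4*k - 2)/(3*k**3 + 19*k**2 + 41*k + 22))·t_k = -(3*k**2 + 4*k - 2)*factorial(k + 3).
Verify: -(3*k**3 + 19*k**2 + 41*k + 22)*factorial(k + 3) matches t_k.

Yes. s_k = - \left(3 k^{2} + 4 k - 2\right) \left(k + 3\right)!.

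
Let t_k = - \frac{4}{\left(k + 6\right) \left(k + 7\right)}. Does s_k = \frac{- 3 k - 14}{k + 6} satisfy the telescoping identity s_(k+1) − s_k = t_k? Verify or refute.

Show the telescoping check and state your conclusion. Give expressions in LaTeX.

s_(k+1) = (-3*k - 17)/(k + 7)
s_(k+1) − s_k = -4/(k**2 + 13*k + 42)
(s_(k+1) − s_k) − t_k = 0

valid; difference matches t_k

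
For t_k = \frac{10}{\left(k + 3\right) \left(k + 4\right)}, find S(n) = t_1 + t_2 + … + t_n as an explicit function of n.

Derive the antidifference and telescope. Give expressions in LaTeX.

Ratio r(k) = (k + 3)/(k + 5).
Gosper form: A/B · C(k+1)/C(k) with A=k + 3, B=k + 5, C=1.
Key eq: (k + 3)·f(k+1) = (k + 4)·f(k) + (1).
Degrees (1,1,0) ⇒ d ≤ 1.
Coefficient equations give f(k) = k/3.
Then R = B(k−1)f/C = k*(k + 4)/3, so s_k = R(k)·t_k = 10*k/(3*(k + 3)).
Verify: 10/(k**2 + 7*k + 12) matches t_k.
Evaluate: s_(n+1) = 10*(n + 1)/(3*(n + 4)); subtract s_(1) = 5/6 ⇒ S(n) = 5*n/(2*(n + 4)).

S(n) = \frac{5 n}{2 \left(n + 4\right)}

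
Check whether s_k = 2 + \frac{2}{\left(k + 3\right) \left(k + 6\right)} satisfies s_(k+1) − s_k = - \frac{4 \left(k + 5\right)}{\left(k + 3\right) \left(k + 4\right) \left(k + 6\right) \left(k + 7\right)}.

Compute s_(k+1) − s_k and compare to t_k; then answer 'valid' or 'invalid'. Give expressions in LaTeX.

valid; difference matches t_k

s_(k+1) = 2 + 2/((k + 4)*(k + 7))
s_(k+1) − s_k = 4*(-k - 5)/(k**4 + 20*k**3 + 145*k**2 + 450*k + 504)
(s_(k+1) − s_k) − t_k = 0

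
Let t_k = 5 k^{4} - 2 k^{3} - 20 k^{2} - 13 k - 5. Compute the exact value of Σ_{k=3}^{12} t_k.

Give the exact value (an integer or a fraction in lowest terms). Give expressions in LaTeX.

Σ = 277390

Ratio r(k) = (5*k**4 + 18*k**3 + 4*k**2 - 39*k - 35)/(5*k**4 - 2*k**3 - 20*k**2 - 13*k - 5).
Normal form (A,B,C) = (1, 1, k**4 - 2*k**3/5 - 4*k**2 - 13*k/5 - 1).
Key eq: (1)·f(k+1) = (1)·f(k) + (k**4 - 2*k**3/5 - 4*k**2 - 13*k/5 - 1).
d = 5 from the (0,0,4) case.
Solve for f: f(k) = k*(k**4 - 3*k**3 - 4*k**2 + 3*k - 2)/5 (degree 5 ≤ 5).
Certificate R = B(k−1)f/C = k*(k**4 - 3*k**3 - 4*k**2 + 3*k - 2)/(5*k**4 - 2*k**3 - 20*k**2 - 13*k - 5) gives s_k = k*(k**4 - 3*k**3 - 4*k**2 + 3*k - 2).
s_(k+1) − s_k = 5*k**4 - 2*k**3 - 20*k**2 - 13*k - 5 = t_k.
Σ_(k=3)^(12) t_k = s_(13) − s_(3) = 277303 − (-87) = 277390.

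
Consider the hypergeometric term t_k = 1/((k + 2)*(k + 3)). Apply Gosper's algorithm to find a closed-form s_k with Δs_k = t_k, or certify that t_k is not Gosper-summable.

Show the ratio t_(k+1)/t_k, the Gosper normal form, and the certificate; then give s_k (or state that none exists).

t_(k+1)/t_k = (k + 2)/(k + 4).
Take A(k)=k + 2, B(k)=k + 4, C(k)=1.
Need (k + 2)·f(k+1) − (k + 3)·f(k) = 1.
deg f ≤ 1 (via 1,1,0).
Solve for f: f(k) = k/2 (degree 1 ≤ 1).
So s_k = (B(k−1)f/C)·t_k = (k*(k + 3)/2)·t_k = k/(2*(k + 2)).
s_(k+1) − s_k = 1/(k**2 + 5*k + 6) = t_k.

s_k = k/(2*(k + 2))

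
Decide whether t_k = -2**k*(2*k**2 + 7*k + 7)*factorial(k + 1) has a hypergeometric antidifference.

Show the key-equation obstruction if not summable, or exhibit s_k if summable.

Yes. s_k = -2**k*(k + 1)*factorial(k + 1).

Compute t_(k+1)/t_k: get 2*(2*k**3 + 15*k**2 + 38*k + 32)/(2*k**2 + 7*k + 7).
A = 2*k + 4, B = 1, C = k**2 + 7*k/2 + 7/2.
Need (2*k + 4)·f(k+1) − (1)·f(k) = k**2 + 7*k/2 + 7/2.
deg f ≤ 1 (via 1,0,2).
A polynomial solution: f(k) = (k + 1)/2.
So s_k = (B(k−1)f/C)·t_k = ((k + 1)/(2*k**2 + 7*k + 7))·t_k = -2**k*(k + 1)*factorial(k + 1).
Check: Δs_k = -2**k*(2*k**2 + 7*k + 7)*factorial(k + 1). ✓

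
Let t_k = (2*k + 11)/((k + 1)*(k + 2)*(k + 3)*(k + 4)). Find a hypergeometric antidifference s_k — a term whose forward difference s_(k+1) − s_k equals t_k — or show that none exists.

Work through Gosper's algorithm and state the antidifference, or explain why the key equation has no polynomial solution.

t_(k+1)/t_k = (k + 1)*(2*k + 13)/((k + 5)*(2*k + 11)).
So A=k + 1 and B=k + 5, with C=k + 11/2.
Set up (k + 1)·f(k+1) − (k + 4)·f(k) − (k + 11/2) = 0.
Degrees (1,1,1) ⇒ d ≤ 3.
Coefficient equations give f(k) = k*(2*k**2 + 12*k + 19)/6.
So s_k = (B(k−1)f/C)·t_k = (k*(k + 4)*(2*k**2 + 12*k + 19)/(3*(2*k + 11)))·t_k = k*(2*k**2 + 12*k + 19)/(3*(k + 1)*(k + 2)*(k + 3)).
Verify: (2*k + 11)/(k**4 + 10*k**3 + 35*k**2 + 50*k + 24) matches t_k.

s_k = k*(2*k**2 + 12*k + 19)/(3*(k + 1)*(k + 2)*(k + 3))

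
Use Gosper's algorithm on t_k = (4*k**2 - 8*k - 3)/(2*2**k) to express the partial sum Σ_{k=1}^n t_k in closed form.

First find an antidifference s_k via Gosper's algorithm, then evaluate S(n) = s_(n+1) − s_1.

S(n) = 2**(-n - 1)*(5*2**n - 4*n**2 - 8*n - 5)

r(k) = (4*k**2 - 7)/(2*(4*k**2 - 8*k - 3)) after simplifying.
Factor: A=1/2; B=1; C=k**2 - 2*k - 3/4.
f must satisfy (1/2)·f(k+1) − (1)·f(k) = k**2 - 2*k - 3/4.
Degrees (0,0,2) ⇒ d ≤ 2.
Solving with deg f ≤ 2: f(k) = -(4*k**2 + 1)/2.
R(k) = B(k−1)·f(k)/C(k) = -2*(4*k**2 + 1)/(4*k**2 - 8*k - 3); s_k = R·t_k = (-4*k**2 - 1)/2**k.
Verify: (4*k**2 - 8*k - 3)/(2*2**k) matches t_k.
s_(n+1) = 2**(-n - 1)*(-4*n**2 - 8*n - 5) and s_(1) = -5/2, so S(n) = 2**(-n - 1)*(5*2**n - 4*n**2 - 8*n - 5).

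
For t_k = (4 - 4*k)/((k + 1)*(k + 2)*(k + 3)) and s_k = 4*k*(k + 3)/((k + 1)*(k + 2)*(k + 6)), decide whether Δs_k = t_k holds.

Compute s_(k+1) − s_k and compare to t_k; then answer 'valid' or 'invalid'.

s_(k+1) = 4*(k + 1)*(k + 4)/((k + 2)*(k + 3)*(k + 7))
s_(k+1) − s_k = 4*(-k**3 - 6*k**2 - 5*k + 24)/(k**5 + 19*k**4 + 131*k**3 + 401*k**2 + 540*k + 252)
(s_(k+1) − s_k) − t_k = 24*(k**2 + 4*k - 3)/(k**5 + 19*k**4 + 131*k**3 + 401*k**2 + 540*k + 252)

Invalid: residual 24*(k**2 + 4*k - 3)/(k**5 + 19*k**4 + 131*k**3 + 401*k**2 + 540*k + 252) ≠ 0.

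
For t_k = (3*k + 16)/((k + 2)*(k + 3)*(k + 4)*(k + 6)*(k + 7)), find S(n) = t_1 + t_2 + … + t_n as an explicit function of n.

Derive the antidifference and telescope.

S(n) = n*(n**2 + 14*n + 61)/(84*(n**3 + 14*n**2 + 61*n + 84))

Compute t_(k+1)/t_k: get (k + 2)*(k + 6)*(3*k + 19)/((k + 5)*(k + 8)*(3*k + 16)).
Gosper form: A/B · C(k+1)/C(k) with A=k + 2, B=k + 8, C=k**2 + 31*k/3 + 80/3.
Set up (k + 2)·f(k+1) − (k + 7)·f(k) − (k**2 + 31*k/3 + 80/3) = 0.
Bound: deg f ≤ 5.
Solve for f: f(k) = k*(k + 4)*(k + 5)*(k**2 + 11*k + 36)/108 (degree 5 ≤ 5).
So s_k = (B(k−1)f/C)·t_k = (k*(k + 4)*(k + 7)*(k**2 + 11*k + 36)/(36*(3*k + 16)))·t_k = k*(k**2 + 11*k + 36)/(36*(k**3 + 11*k**2 + 36*k + 36)).
Verify: (3*k + 16)/(k**5 + 22*k**4 + 185*k**3 + 740*k**2 + 1404*k + 1008) matches t_k.
Telescope: S(n) = s_(n+1) − s_(1) = (n**3 + 14*n**2 + 61*n + 48)/(36*(n**3 + 14*n**2 + 61*n + 84)) − (1/63) = n*(n**2 + 14*n + 61)/(84*(n**3 + 14*n**2 + 61*n + 84)).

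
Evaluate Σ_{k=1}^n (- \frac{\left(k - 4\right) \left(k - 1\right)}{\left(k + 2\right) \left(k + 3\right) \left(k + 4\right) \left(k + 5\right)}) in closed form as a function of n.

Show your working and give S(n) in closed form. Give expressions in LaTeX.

The ratio is k*(k - 3)*(k + 2)/((k - 4)*(k - 1)*(k + 6)).
Normal form (A,B,C) = (k + 2, k + 6, k**2 - 5*k + 4).
f must satisfy (k + 2)·f(k+1) − (k + 5)·f(k) = k**2 - 5*k + 4.
deg f ≤ 3 (via 1,1,2).
Coefficient equations give f(k) = k*(k**2 - 3*k + 26)/12.
Certificate R = B(k−1)f/C = k*(k + 5)*(k**2 - 3*k + 26)/(12*(k - 4)*(k - 1)) gives s_k = k*(-k**2 + 3*k - 26)/(12*(k**3 + 9*k**2 + 26*k + 24)).
Check: Δs_k = (-k**2 + 5*k - 4)/(k**4 + 14*k**3 + 71*k**2 + 154*k + 120). ✓
Evaluate: s_(n+1) = (-n**3 - 23*n - 24)/(12*(n**3 + 12*n**2 + 47*n + 60)); subtract s_(1) = -1/30 ⇒ S(n) = n*(-n**2 + 8*n - 7)/(20*(n**3 + 12*n**2 + 47*n + 60)).

S(n) = \frac{n \left(- n^{2} + 8 n - 7\right)}{20 \left(n^{3} + 12 n^{2} + 47 n + 60\right)}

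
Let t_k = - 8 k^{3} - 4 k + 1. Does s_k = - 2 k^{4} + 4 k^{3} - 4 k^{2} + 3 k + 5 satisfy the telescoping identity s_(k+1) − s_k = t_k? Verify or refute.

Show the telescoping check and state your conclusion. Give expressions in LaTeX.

s_(k+1) = -2*k**4 - 4*k**3 - 4*k**2 - k + 6
s_(k+1) − s_k = -8*k**3 - 4*k + 1
(s_(k+1) − s_k) − t_k = 0

Valid: the claim telescopes to t_k.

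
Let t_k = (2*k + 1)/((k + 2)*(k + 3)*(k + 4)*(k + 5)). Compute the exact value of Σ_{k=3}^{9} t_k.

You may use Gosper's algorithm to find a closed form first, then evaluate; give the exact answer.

Σ = 51/3640

The ratio is (k + 2)*(2*k + 3)/((k + 6)*(2*k + 1)).
Take A(k)=k + 2, B(k)=k + 6, C(k)=k + 1/2.
f must satisfy (k + 2)·f(k+1) − (k + 5)·f(k) = k + 1/2.
d = 3 from the (1,1,1) case.
Match coefficients ⇒ f(k) = k*(k**2 + 9*k + 2)/48.
So s_k = (B(k−1)f/C)·t_k = (k*(k + 5)*(k**2 + 9*k + 2)/(24*(2*k + 1)))·t_k = k*(k**2 + 9*k + 2)/(24*(k + 2)*(k + 3)*(k + 4)).
Check: Δs_k = (2*k + 1)/(k**4 + 14*k**3 + 71*k**2 + 154*k + 120). ✓
Evaluate s at k=10 and k=3: 10/273 and 19/840; difference 51/3640.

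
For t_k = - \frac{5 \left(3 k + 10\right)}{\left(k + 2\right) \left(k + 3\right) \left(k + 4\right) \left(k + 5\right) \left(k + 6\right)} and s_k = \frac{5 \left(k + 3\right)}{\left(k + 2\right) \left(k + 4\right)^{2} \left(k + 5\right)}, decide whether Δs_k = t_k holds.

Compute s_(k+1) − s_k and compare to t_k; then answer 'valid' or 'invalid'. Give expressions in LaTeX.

s_(k+1) = 5*(k + 4)/((k + 3)*(k + 5)**2*(k + 6))
s_(k+1) − s_k = 5*((k + 2)*(k + 4)**3 - (k + 3)**2*(k + 5)*(k + 6))/((k + 2)*(k + 3)*(k + 4)**2*(k + 5)**2*(k + 6))
(s_(k+1) − s_k) − t_k = 5*(4*k**2 + 31*k + 58)/(k**7 + 29*k**6 + 355*k**5 + 2375*k**4 + 9364*k**3 + 21716*k**2 + 27360*k + 14400)

Invalid: residual \frac{5 \left(4 k^{2} + 31 k + 58\right)}{k^{7} + 29 k^{6} + 355 k^{5} + 2375 k^{4} + 9364 k^{3} + 21716 k^{2} + 27360 k + 14400} ≠ 0.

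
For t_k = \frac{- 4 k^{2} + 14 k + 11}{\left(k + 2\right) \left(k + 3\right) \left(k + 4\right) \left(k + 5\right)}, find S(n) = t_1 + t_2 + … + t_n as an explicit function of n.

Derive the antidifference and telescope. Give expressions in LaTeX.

S(n) = \frac{n \left(- 2 n^{2} + 36 n + 71\right)}{15 \left(n^{3} + 12 n^{2} + 47 n + 60\right)}

Step 1: r(k) = (k + 2)*(14*k - 4*(k + 1)**2 + 25)/((k + 6)*(-4*k**2 + 14*k + 11)).
Factor: A=k + 2; B=k + 6; C=k**2 - 7*k/2 - 11/4.
f must satisfy (k + 2)·f(k+1) − (k + 5)·f(k) = k**2 - 7*k/2 - 11/4.
Degrees (1,1,2) ⇒ d ≤ 3.
Solve for f: f(k) = k*(k**2 - 87*k - 46)/96 (degree 3 ≤ 3).
Get s_k = R·t_k = k*(-k**2 + 87*k + 46)/(24*(k + 2)*(k + 3)*(k + 4)) with R(k) = B(k−1)f(k)/C(k) = k*(k + 5)*(k**2 - 87*k - 46)/(24*(4*k**2 - 14*k - 11)).
Check: Δs_k = (-4*k**2 + 14*k + 11)/(k**4 + 14*k**3 + 71*k**2 + 154*k + 120). ✓
Σ_(k=1)^n t_k = s_(n+1) − s_(1) = ((-n**3 + 84*n**2 + 217*n + 132)/(24*(n**3 + 12*n**2 + 47*n + 60))) − (11/120), i.e. n*(-2*n**2 + 36*n + 71)/(15*(n**3 + 12*n**2 + 47*n + 60)).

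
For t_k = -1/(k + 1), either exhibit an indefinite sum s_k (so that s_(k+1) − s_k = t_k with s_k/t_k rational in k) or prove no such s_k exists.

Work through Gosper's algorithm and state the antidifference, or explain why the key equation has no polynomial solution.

no hypergeometric antidifference exists

t_(k+1)/t_k = (k + 1)/(k + 2).
A = k + 1, B = k + 2, C = 1.
Set up (k + 1)·f(k+1) − (k + 1)·f(k) − (1) = 0.
Bound: deg f ≤ 0.
Write f(k) = c0. Then LHS − RHS = -1, requiring -1 = 0: contradictory. No certificate.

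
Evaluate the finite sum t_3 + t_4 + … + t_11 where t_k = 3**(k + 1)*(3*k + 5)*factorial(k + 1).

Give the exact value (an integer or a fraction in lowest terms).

Σ = 9927882482916456

Ratio r(k) = 3*(k + 2)*(3*k + 8)/(3*k + 5).
A = 3*k + 6, B = 1, C = k + 5/3.
Set up (3*k + 6)·f(k+1) − (1)·f(k) − (k + 5/3) = 0.
deg f ≤ 0 (via 1,0,1).
Match coefficients ⇒ f(k) = 1/3.
Get s_k = R·t_k = 3**(k + 1)*factorial(k + 1) with R(k) = B(k−1)f(k)/C(k) = 1/(3*k + 5).
s_(k+1) − s_k = 3**(k + 1)*(3*k + 5)*factorial(k + 1) = t_k.
Sum = s_(12) − s_(3); s_(12) = 9927882482918400, s_(3) = 1944 ⇒ 9927882482916456.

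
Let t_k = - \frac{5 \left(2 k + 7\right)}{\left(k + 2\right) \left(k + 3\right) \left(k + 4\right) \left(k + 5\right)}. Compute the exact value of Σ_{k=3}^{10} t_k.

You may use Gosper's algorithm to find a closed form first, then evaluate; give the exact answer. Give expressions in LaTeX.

Ratio r(k) = (k + 2)*(2*k + 9)/((k + 6)*(2*k + 7)).
Factor: A=k + 2; B=k + 6; C=k + 7/2.
Need (k + 2)·f(k+1) − (k + 5)·f(k) = k + 7/2.
Bound: deg f ≤ 3.
A polynomial solution: f(k) = k*(k + 3)*(k + 6)/16.
Then R = B(k−1)f/C = k*(k + 3)*(k + 5)*(k + 6)/(8*(2*k + 7)), so s_k = R(k)·t_k = 5*k*(-k - 6)/(8*(k**2 + 6*k + 8)).
Verify: 5*(-2*k - 7)/(k**4 + 14*k**3 + 71*k**2 + 154*k + 120) matches t_k.
Evaluate s at k=11 and k=3: -187/312 and -27/56; difference -32/273.

Σ = -32/273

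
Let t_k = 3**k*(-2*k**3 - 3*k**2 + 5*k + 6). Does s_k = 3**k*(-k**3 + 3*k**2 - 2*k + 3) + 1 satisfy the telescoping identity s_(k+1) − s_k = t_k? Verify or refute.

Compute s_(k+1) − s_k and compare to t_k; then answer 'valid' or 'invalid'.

s_(k+1) = -3**(k + 1)*k**3 + 3**(k + 1)*k + 3**(k + 2) + 1
s_(k+1) − s_k = 3**k*(-2*k**3 - 3*k**2 + 5*k + 6)
(s_(k+1) − s_k) − t_k = 0

valid; difference matches t_k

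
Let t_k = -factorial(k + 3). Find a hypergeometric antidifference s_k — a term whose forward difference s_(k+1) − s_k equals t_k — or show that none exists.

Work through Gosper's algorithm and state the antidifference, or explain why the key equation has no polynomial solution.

none (Gosper's algorithm certifies no s_k)

Step 1: r(k) = k + 4.
Factor: A=k + 4; B=1; C=1.
Need (k + 4)·f(k+1) − (1)·f(k) = 1.
Bound: deg f ≤ -1.
Negative degree bound (-1): no f exists, t_k not Gosper-summable.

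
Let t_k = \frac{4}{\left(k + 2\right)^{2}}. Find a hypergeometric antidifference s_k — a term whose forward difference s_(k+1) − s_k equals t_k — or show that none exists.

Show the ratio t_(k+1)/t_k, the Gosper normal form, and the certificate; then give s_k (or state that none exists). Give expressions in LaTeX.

none — t_k is not Gosper-summable

t_(k+1)/t_k = (k + 2)**2/(k + 3)**2.
Normal form (A,B,C) = (k**2 + 4*k + 4, k**2 + 6*k + 9, 1).
Need (k**2 + 4*k + 4)·f(k+1) − (k**2 + 4*k + 4)·f(k) = 1.
Bound: deg f ≤ 0.
Generic f = c0 gives residual -1; -1 = 0 cannot hold, so t_k is not Gosper-summable.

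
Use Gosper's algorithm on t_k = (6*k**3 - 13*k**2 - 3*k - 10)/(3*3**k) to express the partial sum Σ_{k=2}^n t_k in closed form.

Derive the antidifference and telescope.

r(k) = (6*k**3 + 5*k**2 - 11*k - 20)/(3*(6*k**3 - 13*k**2 - 3*k - 10)) after simplifying.
Gosper form: A/B · C(k+1)/C(k) with A=1/3, B=1, C=k**3 - 13*k**2/6 - k/2 - 5/3.
Key eq: (1/3)·f(k+1) = (1)·f(k) + (k**3 - 13*k**2/6 - k/2 - 5/3).
From deg A=0, deg B=0, deg C=3: d=3.
Coefficient equations give f(k) = -(3*k**3 - 2*k**2 + k - 4)/2.
R(k) = B(k−1)·f(k)/C(k) = -3*(3*k**3 - 2*k**2 + k - 4)/(6*k**3 - 13*k**2 - 3*k - 10); s_k = R·t_k = (-3*k**3 + 2*k**2 - k + 4)/3**k.
Δs = (6*k**3 - 13*k**2 - 3*k - 10)/(3*3**k), as required.
s_(n+1) = 3**(-n - 1)*(-3*n**3 - 7*n**2 - 6*n + 2) and s_(2) = -14/9, so S(n) = 3**(-n - 2)*(14*3**n - 9*n**3 - 21*n**2 - 18*n + 6).

S(n) = 3**(-n - 2)*(14*3**n - 9*n**3 - 21*n**2 - 18*n + 6)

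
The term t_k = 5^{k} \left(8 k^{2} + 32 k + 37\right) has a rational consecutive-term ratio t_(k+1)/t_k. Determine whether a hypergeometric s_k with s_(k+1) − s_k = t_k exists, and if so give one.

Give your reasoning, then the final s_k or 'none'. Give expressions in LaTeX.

s_k = 5^{k} \left(2 k^{2} + 3 k + 3\right)

Compute t_(k+1)/t_k: get 5*(8*k**2 + 48*k + 77)/(8*k**2 + 32*k + 37).
Factor: A=5; B=1; C=k**2 + 4*k + 37/8.
f must satisfy (5)·f(k+1) − (1)·f(k) = k**2 + 4*k + 37/8.
deg f ≤ 2 (via 0,0,2).
Match coefficients ⇒ f(k) = (2*k**2 + 3*k + 3)/8.
So s_k = (B(k−1)f/C)·t_k = ((2*k**2 + 3*k + 3)/(8*k**2 + 32*k + 37))·t_k = 5**k*(2*k**2 + 3*k + 3).
s_(k+1) − s_k = 5**k*(8*k**2 + 32*k + 37) = t_k.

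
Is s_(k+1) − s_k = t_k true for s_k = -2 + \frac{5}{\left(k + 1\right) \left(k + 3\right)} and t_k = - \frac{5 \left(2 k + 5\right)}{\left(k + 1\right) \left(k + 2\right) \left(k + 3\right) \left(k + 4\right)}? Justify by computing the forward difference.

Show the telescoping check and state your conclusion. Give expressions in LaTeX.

valid (s_(k+1) − s_k reduces to t_k)

s_(k+1) = -2 + 5/((k + 2)*(k + 4))
s_(k+1) − s_k = 5*(-2*k - 5)/(k**4 + 10*k**3 + 35*k**2 + 50*k + 24)
(s_(k+1) − s_k) − t_k = 0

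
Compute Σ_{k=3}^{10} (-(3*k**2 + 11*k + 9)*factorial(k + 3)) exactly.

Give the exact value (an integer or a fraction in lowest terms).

Σ = -2789705312640

Compute t_(k+1)/t_k: get (k + 4)*(11*k + 3*(k + 1)**2 + 20)/(3*k**2 + 11*k + 9).
Take A(k)=k + 4, B(k)=1, C(k)=k**2 + 11*k/3 + 3.
Solve (k + 4)·f(k+1) − (1)·f(k) = k**2 + 11*k/3 + 3.
Bound: deg f ≤ 1.
Match coefficients ⇒ f(k) = (3*k - 1)/3.
Get s_k = R·t_k = -(3*k - 1)*factorial(k + 3) with R(k) = B(k−1)f(k)/C(k) = (3*k - 1)/(3*k**2 + 11*k + 9).
s_(k+1) − s_k = -(3*k**2 + 11*k + 9)*factorial(k + 3) = t_k.
Evaluate s at k=11 and k=3: -2789705318400 and -5760; difference -2789705312640.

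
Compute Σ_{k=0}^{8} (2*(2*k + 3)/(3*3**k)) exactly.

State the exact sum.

Step 1: r(k) = (2*k + 5)/(3*(2*k + 3)).
Normal form (A,B,C) = (1/3, 1, k + 3/2).
Need (1/3)·f(k+1) − (1)·f(k) = k + 3/2.
From deg A=0, deg B=0, deg C=1: d=1.
Solving with deg f ≤ 1: f(k) = -3*(k + 2)/2.
R(k) = B(k−1)·f(k)/C(k) = -3*(k + 2)/(2*k + 3); s_k = R·t_k = 2*(-k - 2)/3**k.
Verify: 2*(2*k + 3)/(3*3**k) matches t_k.
Evaluate s at k=9 and k=0: -22/19683 and -4; difference 78710/19683.

Σ = 78710/19683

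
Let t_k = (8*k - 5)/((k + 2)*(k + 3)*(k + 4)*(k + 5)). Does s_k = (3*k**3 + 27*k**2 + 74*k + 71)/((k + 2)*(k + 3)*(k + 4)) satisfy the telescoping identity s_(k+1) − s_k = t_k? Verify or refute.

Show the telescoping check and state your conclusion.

s_(k+1) = (74*k + 3*(k + 1)**3 + 27*(k + 1)**2 + 145)/((k + 3)*(k + 4)*(k + 5))
s_(k+1) − s_k = (8*k - 5)/(k**4 + 14*k**3 + 71*k**2 + 154*k + 120)
(s_(k+1) − s_k) − t_k = 0

valid; difference matches t_k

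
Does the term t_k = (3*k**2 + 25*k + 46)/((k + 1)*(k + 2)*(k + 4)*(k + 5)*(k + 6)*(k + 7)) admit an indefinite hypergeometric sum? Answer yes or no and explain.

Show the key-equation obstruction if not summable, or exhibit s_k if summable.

Ratio r(k) = (k + 1)*(k + 4)*(25*k + 3*(k + 1)**2 + 71)/((k + 3)*(k + 8)*(3*k**2 + 25*k + 46)).
Gosper form: A/B · C(k+1)/C(k) with A=k + 1, B=k + 8, C=k**3 + 34*k**2/3 + 121*k/3 + 46.
Solve (k + 1)·f(k+1) − (k + 7)·f(k) = k**3 + 34*k**2/3 + 121*k/3 + 46.
Bound: deg f ≤ 6.
Solve for f: f(k) = k*(k + 2)*(k + 3)*(k + 5)*(k**2 + 11*k + 34)/72 (degree 6 ≤ 6).
R(k) = B(k−1)·f(k)/C(k) = k*(k + 2)*(k + 5)*(k + 7)*(k**2 + 11*k + 34)/(24*(3*k**2 + 25*k + 46)); s_k = R·t_k = k*(k**2 + 11*k + 34)/(24*(k**3 + 11*k**2 + 34*k + 24)).
s_(k+1) − s_k = (3*k**2 + 25*k + 46)/(k**6 + 25*k**5 + 247*k**4 + 1219*k**3 + 3112*k**2 + 3796*k + 1680) = t_k.

Yes. s_k = k*(k**2 + 11*k + 34)/(24*(k**3 + 11*k**2 + 34*k + 24)).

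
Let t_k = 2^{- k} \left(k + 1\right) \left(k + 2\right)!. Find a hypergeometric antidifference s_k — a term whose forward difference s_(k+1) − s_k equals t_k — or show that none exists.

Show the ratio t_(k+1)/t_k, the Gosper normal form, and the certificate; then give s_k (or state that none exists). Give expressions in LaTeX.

s_k = 2^{1 - k} \left(k + 2\right)!

The ratio is (k + 2)*(k + 3)/(2*(k + 1)).
So A=k/2 + 3/2 and B=1, with C=k + 1.
f must satisfy (k/2 + 3/2)·f(k+1) − (1)·f(k) = k + 1.
d = 0 from the (1,0,1) case.
A polynomial solution: f(k) = 2.
R(k) = B(k−1)·f(k)/C(k) = 2/(k + 1); s_k = R·t_k = 2**(1 - k)*factorial(k + 2).
Check: Δs_k = (k + 1)*factorial(k + 2)/2**k. ✓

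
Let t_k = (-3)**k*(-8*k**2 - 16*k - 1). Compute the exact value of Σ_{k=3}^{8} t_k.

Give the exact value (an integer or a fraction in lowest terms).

t_(k+1)/t_k = 3*(-8*k**2 - 32*k - 25)/(8*k**2 + 16*k + 1).
Gosper form: A/B · C(k+1)/C(k) with A=-3, B=1, C=k**2 + 2*k + 1/8.
Set up (-3)·f(k+1) − (1)·f(k) − (k**2 + 2*k + 1/8) = 0.
d = 2 from the (0,0,2) case.
Solve for f: f(k) = -(2*k**2 + k - 2)/8 (degree 2 ≤ 2).
R(k) = B(k−1)·f(k)/C(k) = -(2*k**2 + k - 2)/(8*k**2 + 16*k + 1); s_k = R·t_k = (-3)**k*(2*k**2 + k - 2).
s_(k+1) − s_k = (-3)**k*(-8*k**2 - 16*k - 1) = t_k.
Σ_(k=3)^(8) t_k = s_(9) − s_(3) = -3326427 − (-513) = -3325914.

Σ = -3325914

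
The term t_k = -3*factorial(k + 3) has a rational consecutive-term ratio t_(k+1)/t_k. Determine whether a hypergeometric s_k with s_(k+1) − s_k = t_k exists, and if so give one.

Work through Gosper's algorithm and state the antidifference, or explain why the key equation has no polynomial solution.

not Gosper-summable; s_k does not exist

Compute t_(k+1)/t_k: get k + 4.
A = k + 4, B = 1, C = 1.
Key eq: (k + 4)·f(k+1) = (1)·f(k) + (1).
Bound: deg f ≤ -1.
Bound -1 < 0, so the key equation has no polynomial solution.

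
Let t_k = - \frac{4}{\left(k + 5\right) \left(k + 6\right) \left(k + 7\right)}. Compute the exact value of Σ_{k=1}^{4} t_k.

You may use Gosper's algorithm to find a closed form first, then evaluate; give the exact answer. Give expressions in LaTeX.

Σ = -34/1155

Compute t_(k+1)/t_k: get (k + 5)/(k + 8).
So A=k + 5 and B=k + 8, with C=1.
Set up (k + 5)·f(k+1) − (k + 7)·f(k) − (1) = 0.
deg f ≤ 2 (via 1,1,0).
Coefficient equations give f(k) = k*(k + 11)/60.
R(k) = B(k−1)·f(k)/C(k) = k*(k + 7)*(k + 11)/60; s_k = R·t_k = k*(-k - 11)/(15*(k + 5)*(k + 6)).
Check: Δs_k = -4/(k**3 + 18*k**2 + 107*k + 210). ✓
Sum = s_(5) − s_(1); s_(5) = -8/165, s_(1) = -2/105 ⇒ -34/1155.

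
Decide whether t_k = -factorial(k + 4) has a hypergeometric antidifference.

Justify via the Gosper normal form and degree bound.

t_(k+1)/t_k = k + 5.
So A=k + 5 and B=1, with C=1.
Key eq: (k + 5)·f(k+1) = (1)·f(k) + (1).
deg f ≤ -1 (via 1,0,0).
Negative degree bound (-1): no f exists, t_k not Gosper-summable.

No — t_k has no hypergeometric antidifference.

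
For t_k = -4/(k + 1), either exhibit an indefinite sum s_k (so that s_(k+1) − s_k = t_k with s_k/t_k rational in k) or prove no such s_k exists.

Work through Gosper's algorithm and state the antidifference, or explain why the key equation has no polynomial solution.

Ratio r(k) = (k + 1)/(k + 2).
So A=k + 1 and B=k + 2, with C=1.
Key eq: (k + 1)·f(k+1) = (k + 1)·f(k) + (1).
d = 0 from the (1,1,0) case.
Write f(k) = c0. Then LHS − RHS = -1, requiring -1 = 0: contradictory. No certificate.

none — t_k is not Gosper-summable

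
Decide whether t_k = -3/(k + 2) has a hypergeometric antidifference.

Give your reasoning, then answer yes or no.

No — the linear system for f has no solution.

Compute t_(k+1)/t_k: get (k + 2)/(k + 3).
A = k + 2, B = k + 3, C = 1.
Set up (k + 2)·f(k+1) − (k + 2)·f(k) − (1) = 0.
Degrees (1,1,0) ⇒ d ≤ 0.
f = c0 ⇒ A·f(k+1) − B(k−1)·f(k) − C = -1. The system {-1 = 0} is inconsistent; no antidifference.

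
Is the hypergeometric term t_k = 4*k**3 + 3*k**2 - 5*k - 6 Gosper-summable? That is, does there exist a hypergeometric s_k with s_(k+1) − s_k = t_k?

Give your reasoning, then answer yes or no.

r(k) = (4*k**3 + 15*k**2 + 13*k - 4)/(4*k**3 + 3*k**2 - 5*k - 6) after simplifying.
So A=1 and B=1, with C=k**3 + 3*k**2/4 - 5*k/4 - 3/2.
Key eq: (1)·f(k+1) = (1)·f(k) + (k**3 + 3*k**2/4 - 5*k/4 - 3/2).
Bound: deg f ≤ 4.
Solve for f: f(k) = k*(k**3 - k**2 - 3*k - 3)/4 (degree 4 ≤ 4).
Certificate R = B(k−1)f/C = k*(k**3 - k**2 - 3*k - 3)/(4*k**3 + 3*k**2 - 5*k - 6) gives s_k = k*(k**3 - k**2 - 3*k - 3).
Δs = 4*k**3 + 3*k**2 - 5*k - 6, as required.

Yes. s_k = k*(k**3 - k**2 - 3*k - 3).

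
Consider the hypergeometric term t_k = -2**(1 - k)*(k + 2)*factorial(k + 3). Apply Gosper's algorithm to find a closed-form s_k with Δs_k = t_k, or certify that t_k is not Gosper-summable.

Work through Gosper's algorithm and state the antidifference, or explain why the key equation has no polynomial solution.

Step 1: r(k) = (k + 3)*(k + 4)/(2*(k + 2)).
Normal form (A,B,C) = (k/2 + 2, 1, k + 2).
Set up (k/2 + 2)·f(k+1) − (1)·f(k) − (k + 2) = 0.
Bound: deg f ≤ 0.
Solving with deg f ≤ 0: f(k) = 2.
Then R = B(k−1)f/C = 2/(k + 2), so s_k = R(k)·t_k = -2**(2 - k)*factorial(k + 3).
Verify: -2**(1 - k)*(k + 2)*factorial(k + 3) matches t_k.

s_k = -2**(2 - k)*factorial(k + 3)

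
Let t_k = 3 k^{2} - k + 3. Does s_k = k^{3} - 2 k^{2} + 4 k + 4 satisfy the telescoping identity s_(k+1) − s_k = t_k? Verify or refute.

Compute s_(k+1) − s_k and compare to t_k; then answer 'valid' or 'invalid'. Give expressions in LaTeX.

s_(k+1) = k**3 + k**2 + 3*k + 7
s_(k+1) − s_k = 3*k**2 - k + 3
(s_(k+1) − s_k) − t_k = 0

Valid: the claim telescopes to t_k.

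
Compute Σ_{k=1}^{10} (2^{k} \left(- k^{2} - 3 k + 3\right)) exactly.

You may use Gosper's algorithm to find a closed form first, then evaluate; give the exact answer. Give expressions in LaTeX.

Σ = -219142

Step 1: r(k) = 2*(3*k + (k + 1)**2)/(k**2 + 3*k - 3).
Normal form (A,B,C) = (2, 1, k**2 + 3*k - 3).
f must satisfy (2)·f(k+1) − (1)·f(k) = k**2 + 3*k - 3.
deg f ≤ 2 (via 0,0,2).
Coefficient equations give f(k) = k**2 - k - 3.
Then R = B(k−1)f/C = (k**2 - k - 3)/(k**2 + 3*k - 3), so s_k = R(k)·t_k = 2**k*(-k**2 + k + 3).
s_(k+1) − s_k = 2**k*(-k**2 - 3*k + 3) = t_k.
Telescoping: Σ = s_(11) − s_(1) = -219136 − (6) = -219142.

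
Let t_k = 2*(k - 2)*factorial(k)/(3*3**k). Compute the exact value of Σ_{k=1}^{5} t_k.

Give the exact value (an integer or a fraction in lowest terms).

Compute t_(k+1)/t_k: get (k**2 - 1)/(3*(k - 2)).
Normal form (A,B,C) = (k/3 + 1/3, 1, k - 2).
Need (k/3 + 1/3)·f(k+1) − (1)·f(k) = k - 2.
From deg A=1, deg B=0, deg C=1: d=0.
Solve for f: f(k) = 3 (degree 0 ≤ 0).
R(k) = B(k−1)·f(k)/C(k) = 3/(k - 2); s_k = R·t_k = 2*factorial(k)/3**k.
Verify: 2*(k - 2)*factorial(k)/(3*3**k) matches t_k.
Evaluate s at k=6 and k=1: 160/81 and 2/3; difference 106/81.

Σ = 106/81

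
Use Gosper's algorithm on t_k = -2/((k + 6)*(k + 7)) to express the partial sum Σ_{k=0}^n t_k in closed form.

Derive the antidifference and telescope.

S(n) = (-n - 1)/(3*(n + 7))

Compute t_(k+1)/t_k: get (k + 6)/(k + 8).
So A=k + 6 and B=k + 8, with C=1.
Solve (k + 6)·f(k+1) − (k + 7)·f(k) = 1.
Bound: deg f ≤ 1.
Coefficient equations give f(k) = k/6.
R(k) = B(k−1)·f(k)/C(k) = k*(k + 7)/6; s_k = R·t_k = -k/(3*k + 18).
Verify: -2/(k**2 + 13*k + 42) matches t_k.
Evaluate: s_(n+1) = (-n - 1)/(3*(n + 7)); subtract s_(0) = 0 ⇒ S(n) = (-n - 1)/(3*(n + 7)).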